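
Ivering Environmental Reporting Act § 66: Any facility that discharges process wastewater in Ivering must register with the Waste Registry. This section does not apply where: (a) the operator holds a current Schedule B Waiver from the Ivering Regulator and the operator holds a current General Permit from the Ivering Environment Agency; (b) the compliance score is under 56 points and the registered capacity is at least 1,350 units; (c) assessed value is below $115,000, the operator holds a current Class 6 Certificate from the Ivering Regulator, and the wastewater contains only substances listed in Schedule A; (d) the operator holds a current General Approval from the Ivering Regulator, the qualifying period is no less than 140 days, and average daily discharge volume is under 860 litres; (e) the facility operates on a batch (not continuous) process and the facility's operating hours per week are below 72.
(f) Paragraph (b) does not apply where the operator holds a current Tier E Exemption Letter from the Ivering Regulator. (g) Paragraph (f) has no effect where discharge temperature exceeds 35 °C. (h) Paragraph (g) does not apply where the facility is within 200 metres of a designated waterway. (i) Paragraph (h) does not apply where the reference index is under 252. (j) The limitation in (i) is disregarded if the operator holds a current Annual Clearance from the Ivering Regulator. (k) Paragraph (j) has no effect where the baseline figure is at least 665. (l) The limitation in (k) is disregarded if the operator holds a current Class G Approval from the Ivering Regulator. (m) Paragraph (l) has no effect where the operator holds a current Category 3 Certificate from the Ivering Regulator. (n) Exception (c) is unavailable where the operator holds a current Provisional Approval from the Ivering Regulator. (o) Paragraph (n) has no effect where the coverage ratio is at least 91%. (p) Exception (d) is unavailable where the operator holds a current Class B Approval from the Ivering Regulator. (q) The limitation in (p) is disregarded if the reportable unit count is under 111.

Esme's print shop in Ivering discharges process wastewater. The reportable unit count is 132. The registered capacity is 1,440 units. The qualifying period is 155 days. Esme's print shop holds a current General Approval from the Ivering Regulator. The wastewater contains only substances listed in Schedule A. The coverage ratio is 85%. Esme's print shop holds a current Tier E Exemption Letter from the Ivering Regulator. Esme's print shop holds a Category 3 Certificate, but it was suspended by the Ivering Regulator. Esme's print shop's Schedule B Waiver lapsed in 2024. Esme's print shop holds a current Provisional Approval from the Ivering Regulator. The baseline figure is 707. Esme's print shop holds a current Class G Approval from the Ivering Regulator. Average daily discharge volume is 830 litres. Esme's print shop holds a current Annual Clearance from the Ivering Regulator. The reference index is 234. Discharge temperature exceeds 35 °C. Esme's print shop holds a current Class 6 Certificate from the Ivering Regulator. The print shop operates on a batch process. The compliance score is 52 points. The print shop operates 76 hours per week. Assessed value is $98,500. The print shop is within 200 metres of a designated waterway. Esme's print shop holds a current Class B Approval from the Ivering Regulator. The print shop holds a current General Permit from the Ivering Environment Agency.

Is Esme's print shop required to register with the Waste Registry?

Exception (a) requires that the operator holds a current Schedule B Waiver from the Ivering Regulator; but no current Schedule B Waiver is held, so (a) is unavailable.
All of (b)'s requirements are met (the compliance score is 52 points, under the 56 points limit; the registered capacity is 1,440 units, meeting the 1,350 units threshold). Turning to paragraphs (f)–(m): (f) operates against (b): a current Tier E Exemption Letter is held. (g) is triggered (discharge temperature exceeds 35 °C), but is overridden by (h): (h) operates against (g): the print shop is within 200 m of a designated waterway. (i) would limit (h) — the reference index is 234, under the 252 limit — but (j) sets (i) aside: (j) applies — a current Annual Clearance is held. (k) would limit (j) — the baseline figure is 707, meeting the 665 threshold — but (l) sets (k) aside: (l) is engaged — a current Class G Approval is held. (m), which would lift (l), is inapplicable — there is no Category 3 Certificate in force. So (b) is unavailable.
Exception (c): assessed value is $98,500, below the $115,000 limit; a current Class 6 Certificate is held; the wastewater is Schedule-A-only — every condition holds. But applying paragraphs (n)–(o): (n) operates against (c): a current Provisional Approval is held. (o) is not engaged (the coverage ratio is 85%, short of 91%), so (n) stands. So (c) is unavailable.
All of (d)'s requirements are met (a current General Approval is held; the qualifying period is 155 days, meeting the 140 days threshold; average daily discharge volume is 830 litres, under the 860 litres limit). However, paragraphs (p)–(q) must be considered: (p) is triggered — a current Class B Approval is held. (q), which would lift (p), is not engaged — the reportable unit count is 132, not under 111. Exception (d) does not apply.
Exception (e) does not apply: the facility's operating hours per week are 76, not below 72.
No exception displaces § 66.

Yes — Esme's print shop must register with the Waste Registry.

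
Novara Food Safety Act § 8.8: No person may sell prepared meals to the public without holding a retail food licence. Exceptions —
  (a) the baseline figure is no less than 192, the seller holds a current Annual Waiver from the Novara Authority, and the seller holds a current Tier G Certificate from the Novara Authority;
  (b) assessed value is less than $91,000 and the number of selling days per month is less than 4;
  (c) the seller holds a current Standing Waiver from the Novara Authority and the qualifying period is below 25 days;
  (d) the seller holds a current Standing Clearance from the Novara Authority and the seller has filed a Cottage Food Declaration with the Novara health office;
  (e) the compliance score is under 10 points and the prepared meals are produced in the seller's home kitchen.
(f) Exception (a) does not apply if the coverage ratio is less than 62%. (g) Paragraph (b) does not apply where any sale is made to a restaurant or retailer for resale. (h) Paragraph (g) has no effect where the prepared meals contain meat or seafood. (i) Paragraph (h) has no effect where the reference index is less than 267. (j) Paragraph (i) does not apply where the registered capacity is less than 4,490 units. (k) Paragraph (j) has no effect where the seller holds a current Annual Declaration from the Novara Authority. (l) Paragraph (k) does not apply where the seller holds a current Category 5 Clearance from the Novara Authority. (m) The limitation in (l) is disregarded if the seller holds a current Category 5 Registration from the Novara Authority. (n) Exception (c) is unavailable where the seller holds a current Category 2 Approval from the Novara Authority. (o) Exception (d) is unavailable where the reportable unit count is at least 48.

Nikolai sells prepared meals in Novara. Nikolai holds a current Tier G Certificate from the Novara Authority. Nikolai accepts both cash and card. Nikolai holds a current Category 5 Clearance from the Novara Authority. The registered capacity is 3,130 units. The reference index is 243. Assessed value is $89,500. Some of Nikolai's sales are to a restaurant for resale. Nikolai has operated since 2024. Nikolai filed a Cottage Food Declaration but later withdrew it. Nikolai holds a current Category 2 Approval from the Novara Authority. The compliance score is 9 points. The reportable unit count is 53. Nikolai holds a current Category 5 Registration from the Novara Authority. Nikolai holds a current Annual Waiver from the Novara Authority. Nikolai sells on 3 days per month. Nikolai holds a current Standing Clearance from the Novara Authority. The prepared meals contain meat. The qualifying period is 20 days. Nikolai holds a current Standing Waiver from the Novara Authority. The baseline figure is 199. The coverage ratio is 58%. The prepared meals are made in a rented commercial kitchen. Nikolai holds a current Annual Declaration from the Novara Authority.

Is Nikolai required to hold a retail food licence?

Yes — Nikolai must hold a retail food licence.

Exception (a) is satisfied on its face — the baseline figure is 199, meeting the 192 threshold; a current Annual Waiver is held; a current Tier G Certificate is held. Turning to paragraph (f): (f) is engaged — the coverage ratio is 58%, less than the 62% limit. (a) is therefore removed.
Exception (b): assessed value is $89,500, less than the $91,000 limit; the number of selling days per month is 3, less than the 4 limit — every condition holds. But applying paragraphs (g)–(m): (g) is engaged — some sales are to a restaurant for resale. (h) is engaged (the prepared meals contain meat), but is overridden by (i): (i) is triggered — the reference index is 243, less than the 267 limit. (j) would limit (i) — the registered capacity is 3,130 units, less than the 4,490 units limit — but (k) sets (j) aside: (k) applies — a current Annual Declaration is held. (l) would limit (k) — a current Category 5 Clearance is held — but (m) sets (l) aside: (m) applies — a current Category 5 Registration is held. Exception (b) does not apply.
Exception (c): a current Standing Waiver is held; the qualifying period is 20 days, below the 25 days limit — every condition holds. But applying paragraph (n): (n) is triggered — a current Category 2 Approval is held. (c) is therefore removed.
Exception (d) requires that the seller has filed a Cottage Food Declaration with the Novara health office; but the Cottage Food Declaration was withdrawn, so (d) is unavailable.
Exception (e) fails — the prepared meals are made in a commercial kitchen, not a home kitchen.
No exception is made out. Nikolai falls within the general rule.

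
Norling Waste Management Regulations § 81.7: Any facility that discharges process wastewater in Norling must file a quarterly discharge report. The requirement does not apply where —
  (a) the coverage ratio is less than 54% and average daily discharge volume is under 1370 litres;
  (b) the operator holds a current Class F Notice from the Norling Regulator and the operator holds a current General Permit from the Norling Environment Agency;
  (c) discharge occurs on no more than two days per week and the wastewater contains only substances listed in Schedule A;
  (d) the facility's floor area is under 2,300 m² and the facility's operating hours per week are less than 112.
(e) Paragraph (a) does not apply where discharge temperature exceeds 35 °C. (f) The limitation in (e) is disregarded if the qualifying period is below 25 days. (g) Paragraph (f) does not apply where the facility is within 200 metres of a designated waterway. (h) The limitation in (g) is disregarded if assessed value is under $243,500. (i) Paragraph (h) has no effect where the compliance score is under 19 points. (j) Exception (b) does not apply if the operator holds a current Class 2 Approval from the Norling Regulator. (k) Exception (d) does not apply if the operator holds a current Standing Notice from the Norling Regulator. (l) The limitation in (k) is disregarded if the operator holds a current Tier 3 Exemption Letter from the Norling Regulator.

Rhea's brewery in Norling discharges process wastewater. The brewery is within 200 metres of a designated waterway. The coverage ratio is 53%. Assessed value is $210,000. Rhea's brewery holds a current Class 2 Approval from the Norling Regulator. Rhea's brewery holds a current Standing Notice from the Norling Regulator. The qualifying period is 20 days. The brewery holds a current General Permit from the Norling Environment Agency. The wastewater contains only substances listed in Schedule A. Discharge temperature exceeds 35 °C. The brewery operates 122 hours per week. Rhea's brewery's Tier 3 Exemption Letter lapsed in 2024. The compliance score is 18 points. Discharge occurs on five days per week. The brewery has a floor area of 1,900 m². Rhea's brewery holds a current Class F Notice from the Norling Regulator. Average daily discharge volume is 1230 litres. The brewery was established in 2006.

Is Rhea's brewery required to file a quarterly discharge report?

Exception (a)'s conditions are all satisfied: the coverage ratio is 53%, less than the 54% limit; average daily discharge volume is 1230 litres, under the 1370 litres limit. Turning to paragraphs (e)–(i): (e) is triggered — discharge temperature exceeds 35 °C. (f) would limit (e) — the qualifying period is 20 days, below the 25 days limit — but (g) sets (f) aside: (g) operates against (f): the brewery is within 200 m of a designated waterway. (h) operates (assessed value is $210,000, under the $243,500 limit), but is displaced by (i): (i) operates against (h): the compliance score is 18 points, under the 19 points limit. (a) is therefore removed.
Exception (b): a current Class F Notice is held; a current General Permit is held — every condition holds. But applying paragraph (j): (j) operates against (b): a current Class 2 Approval is held. So (b) is unavailable.
Exception (c) does not apply: discharge occurs on five days per week.
Exception (d) does not apply: the facility's operating hours per week are 122, not less than 112.
No exception displaces § 81.7.

Yes — Rhea's brewery must file a quarterly discharge report.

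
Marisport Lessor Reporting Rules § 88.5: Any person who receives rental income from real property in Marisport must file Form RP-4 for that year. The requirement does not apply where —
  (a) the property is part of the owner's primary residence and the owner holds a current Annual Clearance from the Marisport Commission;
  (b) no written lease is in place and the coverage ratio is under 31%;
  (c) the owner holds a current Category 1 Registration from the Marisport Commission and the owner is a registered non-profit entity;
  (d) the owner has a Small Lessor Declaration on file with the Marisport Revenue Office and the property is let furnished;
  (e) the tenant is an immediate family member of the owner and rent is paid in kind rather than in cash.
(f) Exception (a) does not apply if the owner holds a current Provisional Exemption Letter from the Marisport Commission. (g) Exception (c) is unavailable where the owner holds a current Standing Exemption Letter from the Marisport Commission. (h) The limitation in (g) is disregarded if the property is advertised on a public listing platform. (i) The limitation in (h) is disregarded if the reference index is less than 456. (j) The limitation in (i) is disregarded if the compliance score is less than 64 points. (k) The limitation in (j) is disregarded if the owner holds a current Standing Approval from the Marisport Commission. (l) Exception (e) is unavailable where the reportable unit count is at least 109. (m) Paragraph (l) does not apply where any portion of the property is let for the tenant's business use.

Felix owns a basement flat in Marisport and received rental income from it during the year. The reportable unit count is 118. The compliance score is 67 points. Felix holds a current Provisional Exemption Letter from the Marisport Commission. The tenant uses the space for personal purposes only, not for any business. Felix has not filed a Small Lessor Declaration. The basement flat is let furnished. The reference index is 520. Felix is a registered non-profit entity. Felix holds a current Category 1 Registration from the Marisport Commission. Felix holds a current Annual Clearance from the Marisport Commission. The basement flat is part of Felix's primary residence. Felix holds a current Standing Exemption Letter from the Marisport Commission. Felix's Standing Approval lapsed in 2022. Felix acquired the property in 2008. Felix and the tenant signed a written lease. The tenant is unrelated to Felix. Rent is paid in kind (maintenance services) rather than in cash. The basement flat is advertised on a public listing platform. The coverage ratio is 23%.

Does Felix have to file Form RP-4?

Exception (a) is satisfied on its face — the basement flat is part of the primary residence; a current Annual Clearance is held. However, paragraph (f) must be considered: (f) is triggered — a current Provisional Exemption Letter is held. (a) is therefore removed.
Exception (b) fails — a written lease is in place.
Exception (c): a current Category 1 Registration is held; Felix is a registered non-profit — every condition holds. Under paragraphs (g)–(k): (g) applies (a current Standing Exemption Letter is held), but is displaced by (h): (h) operates against (g): the property is publicly advertised. (i), which would lift (h), is not engaged — the reference index is 520, not less than 456. So (c) applies.
Exception (d) does not apply: no Small Lessor Declaration is on file.
Exception (e) fails — the tenant is unrelated to the owner.

No — exception (c) applies; Felix is not required to file Form RP-4.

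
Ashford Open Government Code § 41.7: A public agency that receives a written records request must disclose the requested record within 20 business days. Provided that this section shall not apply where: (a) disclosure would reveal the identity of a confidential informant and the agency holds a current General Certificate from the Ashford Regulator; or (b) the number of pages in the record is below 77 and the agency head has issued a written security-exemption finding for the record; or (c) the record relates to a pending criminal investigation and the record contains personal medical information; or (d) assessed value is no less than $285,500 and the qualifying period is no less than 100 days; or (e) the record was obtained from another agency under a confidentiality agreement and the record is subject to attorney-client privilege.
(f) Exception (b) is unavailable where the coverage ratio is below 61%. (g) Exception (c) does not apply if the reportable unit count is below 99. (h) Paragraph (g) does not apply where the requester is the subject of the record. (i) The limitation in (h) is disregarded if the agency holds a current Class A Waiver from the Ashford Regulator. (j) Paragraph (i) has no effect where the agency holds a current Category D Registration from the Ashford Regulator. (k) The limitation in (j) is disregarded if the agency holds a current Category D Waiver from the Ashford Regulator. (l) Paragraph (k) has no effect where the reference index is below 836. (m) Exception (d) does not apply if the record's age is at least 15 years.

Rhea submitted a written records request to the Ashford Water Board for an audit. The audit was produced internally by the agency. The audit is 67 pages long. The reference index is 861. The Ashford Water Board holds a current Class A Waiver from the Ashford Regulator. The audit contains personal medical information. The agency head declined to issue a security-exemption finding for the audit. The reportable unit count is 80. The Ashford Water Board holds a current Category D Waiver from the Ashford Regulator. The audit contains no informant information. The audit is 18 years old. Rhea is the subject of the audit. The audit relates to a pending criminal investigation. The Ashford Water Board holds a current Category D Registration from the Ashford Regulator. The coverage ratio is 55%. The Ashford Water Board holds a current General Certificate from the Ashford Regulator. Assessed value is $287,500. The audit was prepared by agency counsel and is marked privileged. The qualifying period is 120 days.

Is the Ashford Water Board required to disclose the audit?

Yes — the Ashford Water Board must disclose the audit.

Exception (a) fails — the audit contains no informant information.
Exception (b) fails — the agency head declined to issue a security-exemption finding.
All of (c)'s requirements are met (the audit relates to a pending investigation; the audit contains personal medical information). But applying paragraphs (g)–(l): (g) applies — the reportable unit count is 80, below the 99 limit. (h) would limit (g) — Rhea is the subject of the audit — but (i) sets (h) aside: (i) applies — a current Class A Waiver is held. (j) would limit (i) — a current Category D Registration is held — but (k) sets (j) aside: (k) operates against (j): a current Category D Waiver is held. (l) is inapplicable (the reference index is 861, not below 836), so (k) stands. (c) is therefore removed.
Exception (d): assessed value is $287,500, meeting the $285,500 threshold; the qualifying period is 120 days, meeting the 100 days threshold — every condition holds. But applying paragraph (m): (m) operates against (d): the record's age is 18 years, meeting the 15 years threshold. So (d) is unavailable.
Exception (e) fails — the audit was produced internally.
No exception displaces § 41.7.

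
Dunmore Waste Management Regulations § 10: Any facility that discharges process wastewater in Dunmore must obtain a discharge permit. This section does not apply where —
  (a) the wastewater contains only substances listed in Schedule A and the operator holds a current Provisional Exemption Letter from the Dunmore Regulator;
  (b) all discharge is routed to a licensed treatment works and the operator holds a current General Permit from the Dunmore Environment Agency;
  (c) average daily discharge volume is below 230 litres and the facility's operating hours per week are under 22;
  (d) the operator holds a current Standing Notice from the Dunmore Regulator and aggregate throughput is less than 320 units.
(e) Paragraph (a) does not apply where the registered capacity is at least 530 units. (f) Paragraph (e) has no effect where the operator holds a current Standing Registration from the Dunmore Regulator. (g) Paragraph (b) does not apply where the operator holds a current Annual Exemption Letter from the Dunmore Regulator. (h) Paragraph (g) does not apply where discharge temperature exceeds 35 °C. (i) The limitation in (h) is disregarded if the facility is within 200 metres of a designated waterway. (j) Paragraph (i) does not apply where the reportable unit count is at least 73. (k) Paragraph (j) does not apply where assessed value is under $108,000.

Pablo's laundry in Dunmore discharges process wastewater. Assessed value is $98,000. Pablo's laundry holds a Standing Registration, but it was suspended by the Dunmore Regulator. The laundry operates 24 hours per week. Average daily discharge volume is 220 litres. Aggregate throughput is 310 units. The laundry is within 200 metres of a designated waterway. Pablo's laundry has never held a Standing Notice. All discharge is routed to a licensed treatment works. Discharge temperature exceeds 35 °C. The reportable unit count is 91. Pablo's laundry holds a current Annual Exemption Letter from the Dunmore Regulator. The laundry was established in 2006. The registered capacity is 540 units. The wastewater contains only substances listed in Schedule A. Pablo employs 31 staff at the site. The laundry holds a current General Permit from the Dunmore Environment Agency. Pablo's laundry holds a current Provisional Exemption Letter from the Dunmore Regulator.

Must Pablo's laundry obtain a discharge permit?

Yes — Pablo's laundry must obtain a discharge permit.

All of (a)'s requirements are met (the wastewater is Schedule-A-only; a current Provisional Exemption Letter is held). However, paragraphs (e)–(f) must be considered: (e) operates against (a): the registered capacity is 540 units, meeting the 530 units threshold. (f), which would lift (e), does not operate here — there is no Standing Registration in force. Exception (a) does not apply.
Exception (b) is satisfied on its face — discharge is routed to a licensed treatment works; a current General Permit is held. But applying paragraphs (g)–(k): (g) applies — a current Annual Exemption Letter is held. (h) is triggered (discharge temperature exceeds 35 °C), but yields to (i): (i) is triggered — the laundry is within 200 m of a designated waterway. (j) would limit (i) — the reportable unit count is 91, meeting the 73 threshold — but (k) sets (j) aside: (k) applies — assessed value is $98,000, under the $108,000 limit. (b) is therefore removed.
Exception (c) fails — the facility's operating hours per week are 24, not under 22.
Exception (d) requires that the operator holds a current Standing Notice from the Dunmore Regulator; but no current Standing Notice is held, so (d) is unavailable.
Every exception is unavailable, so the rule governs.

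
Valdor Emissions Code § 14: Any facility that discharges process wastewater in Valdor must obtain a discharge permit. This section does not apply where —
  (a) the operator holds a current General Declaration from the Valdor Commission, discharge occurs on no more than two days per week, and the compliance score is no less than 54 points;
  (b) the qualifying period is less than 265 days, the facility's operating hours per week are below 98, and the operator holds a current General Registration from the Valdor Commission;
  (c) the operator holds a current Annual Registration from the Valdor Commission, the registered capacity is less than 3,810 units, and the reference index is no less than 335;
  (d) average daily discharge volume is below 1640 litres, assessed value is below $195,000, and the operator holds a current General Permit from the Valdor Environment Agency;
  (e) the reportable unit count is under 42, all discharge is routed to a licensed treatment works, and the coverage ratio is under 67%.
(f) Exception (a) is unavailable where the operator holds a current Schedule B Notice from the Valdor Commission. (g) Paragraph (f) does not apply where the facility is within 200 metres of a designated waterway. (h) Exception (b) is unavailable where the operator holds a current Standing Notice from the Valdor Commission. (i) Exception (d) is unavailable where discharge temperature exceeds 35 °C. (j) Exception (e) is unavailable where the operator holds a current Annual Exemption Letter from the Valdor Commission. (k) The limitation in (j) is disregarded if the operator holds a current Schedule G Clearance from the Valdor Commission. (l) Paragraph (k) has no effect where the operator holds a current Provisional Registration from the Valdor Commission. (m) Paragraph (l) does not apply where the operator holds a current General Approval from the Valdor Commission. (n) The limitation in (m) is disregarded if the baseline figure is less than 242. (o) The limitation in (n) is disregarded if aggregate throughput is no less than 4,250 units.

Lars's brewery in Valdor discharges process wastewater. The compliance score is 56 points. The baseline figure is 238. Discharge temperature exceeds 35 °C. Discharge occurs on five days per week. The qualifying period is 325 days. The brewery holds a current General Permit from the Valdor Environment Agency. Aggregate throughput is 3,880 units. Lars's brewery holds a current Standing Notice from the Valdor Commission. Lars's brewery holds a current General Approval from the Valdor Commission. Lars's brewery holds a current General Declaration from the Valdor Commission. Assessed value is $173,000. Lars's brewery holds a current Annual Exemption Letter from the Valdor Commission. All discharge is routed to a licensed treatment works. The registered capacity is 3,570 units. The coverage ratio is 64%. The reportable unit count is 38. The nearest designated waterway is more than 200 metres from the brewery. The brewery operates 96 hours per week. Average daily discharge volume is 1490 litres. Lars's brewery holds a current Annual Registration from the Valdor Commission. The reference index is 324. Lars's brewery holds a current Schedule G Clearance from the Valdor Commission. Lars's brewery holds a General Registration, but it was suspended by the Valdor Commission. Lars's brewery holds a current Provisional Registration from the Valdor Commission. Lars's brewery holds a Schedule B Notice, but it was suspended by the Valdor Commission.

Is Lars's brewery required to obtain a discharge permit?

Exception (a) fails — discharge occurs on five days per week.
Exception (b) fails — the qualifying period is 325 days, not less than 265 days.
Exception (c) requires that the reference index is no less than 335; but the reference index is 324, short of 335, so (c) is unavailable.
Exception (d)'s conditions are all satisfied: average daily discharge volume is 1490 litres, below the 1640 litres limit; assessed value is $173,000, below the $195,000 limit; a current General Permit is held. But applying paragraph (i): (i) is engaged — discharge temperature exceeds 35 °C. Exception (d) does not apply.
Exception (e) is satisfied on its face — the reportable unit count is 38, under the 42 limit; discharge is routed to a licensed treatment works; the coverage ratio is 64%, under the 67% limit. But applying paragraphs (j)–(o): (j) is engaged — a current Annual Exemption Letter is held. (k) would limit (j) — a current Schedule G Clearance is held — but (l) sets (k) aside: (l) operates against (k): a current Provisional Registration is held. (m) is triggered (a current General Approval is held), but is overridden by (n): (n) operates against (m): the baseline figure is 238, less than the 242 limit. (o), which would lift (n), is not triggered — aggregate throughput is 3,880 units, short of 4,250 units. (e) is therefore removed.
No exception displaces § 14.

Yes — Lars's brewery must obtain a discharge permit.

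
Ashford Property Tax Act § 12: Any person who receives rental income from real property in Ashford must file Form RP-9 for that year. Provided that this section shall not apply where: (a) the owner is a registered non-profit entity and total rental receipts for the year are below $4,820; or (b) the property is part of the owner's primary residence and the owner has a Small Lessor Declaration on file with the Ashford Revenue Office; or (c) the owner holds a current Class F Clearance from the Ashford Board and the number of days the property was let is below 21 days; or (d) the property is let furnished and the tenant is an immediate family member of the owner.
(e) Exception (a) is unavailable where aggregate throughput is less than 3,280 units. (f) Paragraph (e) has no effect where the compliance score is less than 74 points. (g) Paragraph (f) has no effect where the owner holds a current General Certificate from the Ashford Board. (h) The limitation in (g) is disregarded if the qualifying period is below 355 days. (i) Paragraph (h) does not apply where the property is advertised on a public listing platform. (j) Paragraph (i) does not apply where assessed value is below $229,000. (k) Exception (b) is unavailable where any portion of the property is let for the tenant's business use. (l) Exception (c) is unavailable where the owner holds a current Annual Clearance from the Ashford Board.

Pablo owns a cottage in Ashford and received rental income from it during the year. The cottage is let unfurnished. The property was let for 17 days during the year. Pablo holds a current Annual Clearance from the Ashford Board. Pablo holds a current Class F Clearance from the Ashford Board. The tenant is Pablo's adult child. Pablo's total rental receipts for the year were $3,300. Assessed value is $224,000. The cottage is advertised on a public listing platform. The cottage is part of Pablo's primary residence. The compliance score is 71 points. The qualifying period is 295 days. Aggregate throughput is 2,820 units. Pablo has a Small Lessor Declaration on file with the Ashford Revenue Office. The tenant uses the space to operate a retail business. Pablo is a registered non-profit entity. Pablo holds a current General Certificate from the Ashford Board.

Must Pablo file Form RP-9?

Exception (a): Pablo is a registered non-profit; total rental receipts for the year are $3,300, below the $4,820 limit — every condition holds. As to paragraphs (e)–(j): (e) is triggered (aggregate throughput is 2,820 units, less than the 3,280 units limit), but is set aside by (f): (f) is engaged — the compliance score is 71 points, less than the 74 points limit. (g) is triggered (a current General Certificate is held), but is itself disapplied by (h): (h) operates against (g): the qualifying period is 295 days, below the 355 days limit. (i) is engaged (the property is publicly advertised), but is overridden by (j): (j) operates — assessed value is $224,000, below the $229,000 limit. Exception (a) stands.
Exception (b)'s conditions are all satisfied: the cottage is part of the primary residence; a Small Lessor Declaration is on file. But: (k) operates against (b): the space is let for business use. So (b) is unavailable.
Exception (c)'s conditions are all satisfied: a current Class F Clearance is held; the number of days the property was let is 17 days, below the 21 days limit. However, paragraph (l) must be considered: (l) operates — a current Annual Clearance is held. Exception (c) does not apply.
Exception (d) fails — the property is let unfurnished.

No — exception (a) applies; Pablo is not required to file Form RP-9.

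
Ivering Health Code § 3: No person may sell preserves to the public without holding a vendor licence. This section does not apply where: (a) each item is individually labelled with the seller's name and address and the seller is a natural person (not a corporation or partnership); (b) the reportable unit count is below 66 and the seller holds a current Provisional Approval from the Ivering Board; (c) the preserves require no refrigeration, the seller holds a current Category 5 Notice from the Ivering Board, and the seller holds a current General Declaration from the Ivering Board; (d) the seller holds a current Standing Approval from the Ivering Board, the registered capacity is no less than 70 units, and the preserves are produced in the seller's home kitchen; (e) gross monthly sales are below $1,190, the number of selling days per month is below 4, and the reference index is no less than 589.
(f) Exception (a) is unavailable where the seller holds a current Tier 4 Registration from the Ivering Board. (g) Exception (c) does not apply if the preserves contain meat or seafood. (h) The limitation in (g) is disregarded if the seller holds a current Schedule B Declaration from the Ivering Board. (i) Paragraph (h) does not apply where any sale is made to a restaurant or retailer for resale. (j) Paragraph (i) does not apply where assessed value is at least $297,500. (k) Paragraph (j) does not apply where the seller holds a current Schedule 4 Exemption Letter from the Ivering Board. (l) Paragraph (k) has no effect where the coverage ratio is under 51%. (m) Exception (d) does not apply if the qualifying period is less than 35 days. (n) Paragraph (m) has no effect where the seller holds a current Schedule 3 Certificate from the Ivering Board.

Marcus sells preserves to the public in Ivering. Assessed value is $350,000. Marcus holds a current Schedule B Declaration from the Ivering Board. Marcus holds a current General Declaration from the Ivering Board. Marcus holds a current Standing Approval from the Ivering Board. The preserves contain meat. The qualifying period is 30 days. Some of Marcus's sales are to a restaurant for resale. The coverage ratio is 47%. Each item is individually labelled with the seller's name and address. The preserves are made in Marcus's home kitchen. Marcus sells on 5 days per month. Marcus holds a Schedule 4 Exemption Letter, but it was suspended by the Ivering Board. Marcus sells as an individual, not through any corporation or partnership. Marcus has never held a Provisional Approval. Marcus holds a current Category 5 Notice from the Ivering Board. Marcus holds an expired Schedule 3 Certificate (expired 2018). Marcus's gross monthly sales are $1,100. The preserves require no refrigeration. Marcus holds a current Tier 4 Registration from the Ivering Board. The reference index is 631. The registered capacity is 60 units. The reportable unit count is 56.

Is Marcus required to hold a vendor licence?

No — exception (c) applies; Marcus is not required to hold a vendor licence.

Exception (a) is satisfied on its face — items are individually labelled; the seller is a natural person. But applying paragraph (f): (f) operates against (a): a current Tier 4 Registration is held. Exception (a) does not apply.
Exception (b) requires that the seller holds a current Provisional Approval from the Ivering Board; but no current Provisional Approval is held, so (b) is unavailable.
All of (c)'s requirements are met (the preserves are shelf-stable; a current Category 5 Notice is held; a current General Declaration is held). Applying paragraphs (g)–(l): (g) would limit (c) — the preserves contain meat — but (h) sets (g) aside: (h) applies — a current Schedule B Declaration is held. (i) is engaged (some sales are to a restaurant for resale), but yields to (j): (j) operates against (i): assessed value is $350,000, meeting the $297,500 threshold. (k) is not triggered (there is no Schedule 4 Exemption Letter in force), so (j) stands. So (c) applies.
Exception (d) requires that the registered capacity is no less than 70 units; but the registered capacity is 60 units, short of 70 units, so (d) is unavailable.
Exception (e) fails — the number of selling days per month is 5, not below 4.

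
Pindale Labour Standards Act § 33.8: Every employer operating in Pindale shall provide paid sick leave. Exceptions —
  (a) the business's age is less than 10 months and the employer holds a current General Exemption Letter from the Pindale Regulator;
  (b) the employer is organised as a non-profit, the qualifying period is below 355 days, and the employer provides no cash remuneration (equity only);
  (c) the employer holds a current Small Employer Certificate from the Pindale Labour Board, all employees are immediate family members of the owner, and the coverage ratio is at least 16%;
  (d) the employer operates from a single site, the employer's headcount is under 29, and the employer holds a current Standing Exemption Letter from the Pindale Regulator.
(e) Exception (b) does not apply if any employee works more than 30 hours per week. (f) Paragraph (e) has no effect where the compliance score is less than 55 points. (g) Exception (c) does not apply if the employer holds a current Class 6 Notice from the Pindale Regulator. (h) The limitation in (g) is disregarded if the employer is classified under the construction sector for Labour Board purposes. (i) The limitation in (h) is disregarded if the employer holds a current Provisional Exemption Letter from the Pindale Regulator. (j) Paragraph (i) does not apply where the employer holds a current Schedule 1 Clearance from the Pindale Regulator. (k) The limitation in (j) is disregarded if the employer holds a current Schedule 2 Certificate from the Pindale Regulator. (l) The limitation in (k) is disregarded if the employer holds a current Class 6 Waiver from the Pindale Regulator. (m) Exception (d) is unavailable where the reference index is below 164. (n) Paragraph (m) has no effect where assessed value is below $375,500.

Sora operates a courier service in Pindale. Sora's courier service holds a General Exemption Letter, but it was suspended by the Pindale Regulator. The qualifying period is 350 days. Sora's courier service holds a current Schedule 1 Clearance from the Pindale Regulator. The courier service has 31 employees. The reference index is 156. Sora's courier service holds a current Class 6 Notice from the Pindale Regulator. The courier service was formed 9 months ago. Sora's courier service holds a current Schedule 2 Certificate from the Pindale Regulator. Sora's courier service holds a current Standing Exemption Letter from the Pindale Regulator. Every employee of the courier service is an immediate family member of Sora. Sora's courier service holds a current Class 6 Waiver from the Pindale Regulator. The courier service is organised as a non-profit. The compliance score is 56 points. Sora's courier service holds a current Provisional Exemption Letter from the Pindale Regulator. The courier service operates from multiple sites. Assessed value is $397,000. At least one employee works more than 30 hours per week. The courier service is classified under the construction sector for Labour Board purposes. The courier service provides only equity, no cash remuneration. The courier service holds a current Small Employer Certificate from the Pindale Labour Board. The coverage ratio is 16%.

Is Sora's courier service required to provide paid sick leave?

Exception (a) does not apply: the General Exemption Letter is not current.
Exception (b)'s conditions are all satisfied: the employer is a non-profit; the qualifying period is 350 days, below the 355 days limit; remuneration is equity-only. However, paragraphs (e)–(f) must be considered: (e) operates against (b): at least one employee exceeds 30 hours/week. (f), which would lift (e), does not operate here — the compliance score is 56 points, not less than 55 points. (b) is therefore removed.
Exception (c) is satisfied on its face — a current Small Employer Certificate is held; every employee is an immediate family member; the coverage ratio is 16%, meeting the 16% threshold. Considering the limiting provisions: (g) operates (a current Class 6 Notice is held), but yields to (h): (h) operates — the courier service is classified under the construction sector. (i) would limit (h) — a current Provisional Exemption Letter is held — but (j) sets (i) aside: (j) operates against (i): a current Schedule 1 Clearance is held. (k) would limit (j) — a current Schedule 2 Certificate is held — but (l) sets (k) aside: (l) applies — a current Class 6 Waiver is held. So (c) applies.
Exception (d) fails — the employer operates from multiple sites.

No — exception (c) applies; Sora's courier service is not required to provide paid sick leave.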